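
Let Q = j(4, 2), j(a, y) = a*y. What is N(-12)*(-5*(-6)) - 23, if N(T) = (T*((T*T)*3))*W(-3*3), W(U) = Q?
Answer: -1244183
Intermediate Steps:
Q = 8 (Q = 4*2 = 8)
W(U) = 8
N(T) = 24*T³ (N(T) = (T*((T*T)*3))*8 = (T*(T²*3))*8 = (T*(3*T²))*8 = (3*T³)*8 = 24*T³)
N(-12)*(-5*(-6)) - 23 = (24*(-12)³)*(-5*(-6)) - 23 = (24*(-1728))*30 - 23 = -41472*30 - 23 = -1244160 - 23 = -1244183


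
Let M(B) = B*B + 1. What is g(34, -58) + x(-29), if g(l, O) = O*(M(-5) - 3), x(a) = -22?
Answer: -1356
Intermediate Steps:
M(B) = 1 + B**2 (M(B) = B**2 + 1 = 1 + B**2)
g(l, O) = 23*O (g(l, O) = O*((1 + (-5)**2) - 3) = O*((1 + 25) - 3) = O*(26 - 3) = O*23 = 23*O)
g(34, -58) + x(-29) = 23*(-58) - 22 = -1334 - 22 = -1356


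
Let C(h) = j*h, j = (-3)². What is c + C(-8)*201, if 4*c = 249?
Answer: -57639/4 ≈ -14410.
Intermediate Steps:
j = 9
C(h) = 9*h
c = 249/4 (c = (¼)*249 = 249/4 ≈ 62.250)
c + C(-8)*201 = 249/4 + (9*(-8))*201 = 249/4 - 72*201 = 249/4 - 14472 = -57639/4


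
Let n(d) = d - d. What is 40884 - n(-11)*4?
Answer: 40884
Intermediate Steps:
n(d) = 0
40884 - n(-11)*4 = 40884 - 0*4 = 40884 - 1*0 = 40884 + 0 = 40884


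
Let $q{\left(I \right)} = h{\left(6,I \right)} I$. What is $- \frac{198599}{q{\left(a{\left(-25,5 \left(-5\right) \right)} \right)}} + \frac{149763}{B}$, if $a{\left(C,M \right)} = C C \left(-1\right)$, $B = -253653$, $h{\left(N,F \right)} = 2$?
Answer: $\frac{16729342799}{105688750} \approx 158.29$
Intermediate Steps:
$a{\left(C,M \right)} = - C^{2}$ ($a{\left(C,M \right)} = C^{2} \left(-1\right) = - C^{2}$)
$q{\left(I \right)} = 2 I$
$- \frac{198599}{q{\left(a{\left(-25,5 \left(-5\right) \right)} \right)}} + \frac{149763}{B} = - \frac{198599}{2 \left(- \left(-25\right)^{2}\right)} + \frac{149763}{-253653} = - \frac{198599}{2 \left(\left(-1\right) 625\right)} + 149763 \left(- \frac{1}{253653}\right) = - \frac{198599}{2 \left(-625\right)} - \frac{49921}{84551} = - \frac{198599}{-1250} - \frac{49921}{84551} = \left(-198599\right) \left(- \frac{1}{1250}\right) - \frac{49921}{84551} = \frac{198599}{1250} - \frac{49921}{84551} = \frac{16729342799}{105688750}$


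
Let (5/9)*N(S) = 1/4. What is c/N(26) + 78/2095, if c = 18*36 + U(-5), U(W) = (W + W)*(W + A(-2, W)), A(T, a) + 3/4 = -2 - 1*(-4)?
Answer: 9574384/6285 ≈ 1523.4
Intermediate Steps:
A(T, a) = 5/4 (A(T, a) = -¾ + (-2 - 1*(-4)) = -¾ + (-2 + 4) = -¾ + 2 = 5/4)
U(W) = 2*W*(5/4 + W) (U(W) = (W + W)*(W + 5/4) = (2*W)*(5/4 + W) = 2*W*(5/4 + W))
N(S) = 9/20 (N(S) = (9/5)/4 = (9/5)*(¼) = 9/20)
c = 1371/2 (c = 18*36 + (½)*(-5)*(5 + 4*(-5)) = 648 + (½)*(-5)*(5 - 20) = 648 + (½)*(-5)*(-15) = 648 + 75/2 = 1371/2 ≈ 685.50)
c/N(26) + 78/2095 = 1371/(2*(9/20)) + 78/2095 = (1371/2)*(20/9) + 78*(1/2095) = 4570/3 + 78/2095 = 9574384/6285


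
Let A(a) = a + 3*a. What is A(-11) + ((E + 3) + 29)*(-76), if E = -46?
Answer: 1020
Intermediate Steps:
A(a) = 4*a
A(-11) + ((E + 3) + 29)*(-76) = 4*(-11) + ((-46 + 3) + 29)*(-76) = -44 + (-43 + 29)*(-76) = -44 - 14*(-76) = -44 + 1064 = 1020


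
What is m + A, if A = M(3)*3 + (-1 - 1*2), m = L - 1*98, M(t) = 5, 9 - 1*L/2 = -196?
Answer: 324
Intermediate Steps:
L = 410 (L = 18 - 2*(-196) = 18 + 392 = 410)
m = 312 (m = 410 - 1*98 = 410 - 98 = 312)
A = 12 (A = 5*3 + (-1 - 1*2) = 15 + (-1 - 2) = 15 - 3 = 12)
m + A = 312 + 12 = 324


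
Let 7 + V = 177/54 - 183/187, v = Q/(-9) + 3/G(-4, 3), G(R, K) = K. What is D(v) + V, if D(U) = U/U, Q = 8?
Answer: -12457/3366 ≈ -3.7008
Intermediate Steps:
v = ⅑ (v = 8/(-9) + 3/3 = 8*(-⅑) + 3*(⅓) = -8/9 + 1 = ⅑ ≈ 0.11111)
V = -15823/3366 (V = -7 + (177/54 - 183/187) = -7 + (177*(1/54) - 183*1/187) = -7 + (59/18 - 183/187) = -7 + 7739/3366 = -15823/3366 ≈ -4.7008)
D(U) = 1
D(v) + V = 1 - 15823/3366 = -12457/3366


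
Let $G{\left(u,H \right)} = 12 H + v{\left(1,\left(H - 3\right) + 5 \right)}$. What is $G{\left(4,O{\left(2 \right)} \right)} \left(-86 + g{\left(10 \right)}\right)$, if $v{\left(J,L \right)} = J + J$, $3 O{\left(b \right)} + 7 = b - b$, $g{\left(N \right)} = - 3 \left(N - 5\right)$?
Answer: $2626$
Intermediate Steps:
$g{\left(N \right)} = 15 - 3 N$ ($g{\left(N \right)} = - 3 \left(-5 + N\right) = 15 - 3 N$)
$O{\left(b \right)} = - \frac{7}{3}$ ($O{\left(b \right)} = - \frac{7}{3} + \frac{b - b}{3} = - \frac{7}{3} + \frac{1}{3} \cdot 0 = - \frac{7}{3} + 0 = - \frac{7}{3}$)
$v{\left(J,L \right)} = 2 J$
$G{\left(u,H \right)} = 2 + 12 H$ ($G{\left(u,H \right)} = 12 H + 2 \cdot 1 = 12 H + 2 = 2 + 12 H$)
$G{\left(4,O{\left(2 \right)} \right)} \left(-86 + g{\left(10 \right)}\right) = \left(2 + 12 \left(- \frac{7}{3}\right)\right) \left(-86 + \left(15 - 30\right)\right) = \left(2 - 28\right) \left(-86 + \left(15 - 30\right)\right) = - 26 \left(-86 - 15\right) = \left(-26\right) \left(-101\right) = 2626$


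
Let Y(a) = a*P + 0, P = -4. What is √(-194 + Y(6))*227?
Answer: 227*I*√218 ≈ 3351.6*I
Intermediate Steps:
Y(a) = -4*a (Y(a) = a*(-4) + 0 = -4*a + 0 = -4*a)
√(-194 + Y(6))*227 = √(-194 - 4*6)*227 = √(-194 - 24)*227 = √(-218)*227 = (I*√218)*227 = 227*I*√218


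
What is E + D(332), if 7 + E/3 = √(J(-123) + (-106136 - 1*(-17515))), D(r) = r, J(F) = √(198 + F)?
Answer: 311 + 3*√(-88621 + 5*√3) ≈ 311.0 + 893.04*I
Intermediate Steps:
E = -21 + 3*√(-88621 + 5*√3) (E = -21 + 3*√(√(198 - 123) + (-106136 - 1*(-17515))) = -21 + 3*√(√75 + (-106136 + 17515)) = -21 + 3*√(5*√3 - 88621) = -21 + 3*√(-88621 + 5*√3) ≈ -21.0 + 893.04*I)
E + D(332) = (-21 + 3*I*√(88621 - 5*√3)) + 332 = 311 + 3*I*√(88621 - 5*√3)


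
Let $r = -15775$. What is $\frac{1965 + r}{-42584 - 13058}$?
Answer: $\frac{6905}{27821} \approx 0.24819$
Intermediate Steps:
$\frac{1965 + r}{-42584 - 13058} = \frac{1965 - 15775}{-42584 - 13058} = - \frac{13810}{-55642} = \left(-13810\right) \left(- \frac{1}{55642}\right) = \frac{6905}{27821}$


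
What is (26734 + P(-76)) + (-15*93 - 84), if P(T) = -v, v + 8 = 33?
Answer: 25230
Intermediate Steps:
v = 25 (v = -8 + 33 = 25)
P(T) = -25 (P(T) = -1*25 = -25)
(26734 + P(-76)) + (-15*93 - 84) = (26734 - 25) + (-15*93 - 84) = 26709 + (-1395 - 84) = 26709 - 1479 = 25230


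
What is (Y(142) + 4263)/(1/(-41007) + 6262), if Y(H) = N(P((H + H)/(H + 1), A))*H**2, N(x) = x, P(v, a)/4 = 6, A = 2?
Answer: 20019576393/256785833 ≈ 77.962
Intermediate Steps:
P(v, a) = 24 (P(v, a) = 4*6 = 24)
Y(H) = 24*H**2
(Y(142) + 4263)/(1/(-41007) + 6262) = (24*142**2 + 4263)/(1/(-41007) + 6262) = (24*20164 + 4263)/(-1/41007 + 6262) = (483936 + 4263)/(256785833/41007) = 488199*(41007/256785833) = 20019576393/256785833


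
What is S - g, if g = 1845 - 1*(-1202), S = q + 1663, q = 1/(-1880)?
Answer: -2601921/1880 ≈ -1384.0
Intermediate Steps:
q = -1/1880 ≈ -0.00053191
S = 3126439/1880 (S = -1/1880 + 1663 = 3126439/1880 ≈ 1663.0)
g = 3047 (g = 1845 + 1202 = 3047)
S - g = 3126439/1880 - 1*3047 = 3126439/1880 - 3047 = -2601921/1880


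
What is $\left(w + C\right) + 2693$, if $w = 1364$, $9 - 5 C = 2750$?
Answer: $\frac{17544}{5} \approx 3508.8$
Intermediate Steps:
$C = - \frac{2741}{5}$ ($C = \frac{9}{5} - 550 = - \frac{2741}{5} \approx -548.2$)
$\left(w + C\right) + 2693 = \left(1364 - \frac{2741}{5}\right) + 2693 = \frac{4079}{5} + 2693 = \frac{17544}{5}$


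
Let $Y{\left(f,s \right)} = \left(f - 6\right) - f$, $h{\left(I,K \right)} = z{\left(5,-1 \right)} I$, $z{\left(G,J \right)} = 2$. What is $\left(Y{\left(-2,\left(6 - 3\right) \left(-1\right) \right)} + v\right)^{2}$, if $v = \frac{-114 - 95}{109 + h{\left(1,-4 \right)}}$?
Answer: $\frac{765625}{12321} \approx 62.14$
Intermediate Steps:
$h{\left(I,K \right)} = 2 I$
$v = - \frac{209}{111}$ ($v = \frac{-114 - 95}{109 + 2 \cdot 1} = - \frac{209}{109 + 2} = - \frac{209}{111} \approx -1.8829$)
$Y{\left(f,s \right)} = -6$ ($Y{\left(f,s \right)} = \left(f - 6\right) - f = \left(-6 + f\right) - f = -6$)
$\left(Y{\left(-2,\left(6 - 3\right) \left(-1\right) \right)} + v\right)^{2} = \left(-6 - \frac{209}{111}\right)^{2} = \left(- \frac{875}{111}\right)^{2} = \frac{765625}{12321}$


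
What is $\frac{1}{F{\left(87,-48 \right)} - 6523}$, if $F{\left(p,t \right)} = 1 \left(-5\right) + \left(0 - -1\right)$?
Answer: $- \frac{1}{6527} \approx -0.00015321$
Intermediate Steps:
$F{\left(p,t \right)} = -4$ ($F{\left(p,t \right)} = -5 + \left(0 + 1\right) = -5 + 1 = -4$)
$\frac{1}{F{\left(87,-48 \right)} - 6523} = \frac{1}{-4 - 6523} = \frac{1}{-6527} = - \frac{1}{6527}$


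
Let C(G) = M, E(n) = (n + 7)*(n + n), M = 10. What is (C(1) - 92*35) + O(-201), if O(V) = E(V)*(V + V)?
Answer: -31354386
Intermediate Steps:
E(n) = 2*n*(7 + n) (E(n) = (7 + n)*(2*n) = 2*n*(7 + n))
C(G) = 10
O(V) = 4*V**2*(7 + V) (O(V) = (2*V*(7 + V))*(V + V) = (2*V*(7 + V))*(2*V) = 4*V**2*(7 + V))
(C(1) - 92*35) + O(-201) = (10 - 92*35) + 4*(-201)**2*(7 - 201) = (10 - 3220) + 4*40401*(-194) = -3210 - 31351176 = -31354386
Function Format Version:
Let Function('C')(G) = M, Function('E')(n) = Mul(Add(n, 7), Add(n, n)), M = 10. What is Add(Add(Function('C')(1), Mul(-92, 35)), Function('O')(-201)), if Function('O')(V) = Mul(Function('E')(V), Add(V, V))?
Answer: -31354386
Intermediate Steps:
Function('E')(n) = Mul(2, n, Add(7, n)) (Function('E')(n) = Mul(Add(7, n), Mul(2, n)) = Mul(2, n, Add(7, n)))
Function('C')(G) = 10
Function('O')(V) = Mul(4, Pow(V, 2), Add(7, V)) (Function('O')(V) = Mul(Mul(2, V, Add(7, V)), Add(V, V)) = Mul(Mul(2, V, Add(7, V)), Mul(2, V)) = Mul(4, Pow(V, 2), Add(7, V)))
Add(Add(Function('C')(1), Mul(-92, 35)), Function('O')(-201)) = Add(Add(10, Mul(-92, 35)), Mul(4, Pow(-201, 2), Add(7, -201))) = Add(Add(10, -3220), Mul(4, 40401, -194)) = Add(-3210, -31351176) = -31354386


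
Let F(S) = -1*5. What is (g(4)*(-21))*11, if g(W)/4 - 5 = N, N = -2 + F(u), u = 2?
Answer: 1848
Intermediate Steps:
F(S) = -5
N = -7 (N = -2 - 5 = -7)
g(W) = -8 (g(W) = 20 + 4*(-7) = 20 - 28 = -8)
(g(4)*(-21))*11 = -8*(-21)*11 = 168*11 = 1848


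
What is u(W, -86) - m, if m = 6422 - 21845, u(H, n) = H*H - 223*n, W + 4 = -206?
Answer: 78701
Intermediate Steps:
W = -210 (W = -4 - 206 = -210)
u(H, n) = H**2 - 223*n
m = -15423
u(W, -86) - m = ((-210)**2 - 223*(-86)) - 1*(-15423) = (44100 + 19178) + 15423 = 63278 + 15423 = 78701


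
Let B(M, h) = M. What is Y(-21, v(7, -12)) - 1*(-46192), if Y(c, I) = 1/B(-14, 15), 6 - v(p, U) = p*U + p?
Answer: 646687/14 ≈ 46192.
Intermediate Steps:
v(p, U) = 6 - p - U*p (v(p, U) = 6 - (p*U + p) = 6 - (U*p + p) = 6 - (p + U*p) = 6 + (-p - U*p) = 6 - p - U*p)
Y(c, I) = -1/14 (Y(c, I) = 1/(-14) = -1/14)
Y(-21, v(7, -12)) - 1*(-46192) = -1/14 - 1*(-46192) = -1/14 + 46192 = 646687/14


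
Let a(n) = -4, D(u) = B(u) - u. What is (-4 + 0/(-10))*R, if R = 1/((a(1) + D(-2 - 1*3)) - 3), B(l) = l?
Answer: 4/7 ≈ 0.57143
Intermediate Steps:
D(u) = 0 (D(u) = u - u = 0)
R = -⅐ (R = 1/((-4 + 0) - 3) = 1/(-4 - 3) = 1/(-7) = -⅐ ≈ -0.14286)
(-4 + 0/(-10))*R = (-4 + 0/(-10))*(-⅐) = (-4 + 0*(-⅒))*(-⅐) = (-4 + 0)*(-⅐) = -4*(-⅐) = 4/7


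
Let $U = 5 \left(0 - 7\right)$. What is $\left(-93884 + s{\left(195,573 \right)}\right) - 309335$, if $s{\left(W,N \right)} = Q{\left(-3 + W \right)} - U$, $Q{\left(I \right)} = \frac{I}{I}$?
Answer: $-403183$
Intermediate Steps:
$U = -35$ ($U = 5 \left(-7\right) = -35$)
$Q{\left(I \right)} = 1$
$s{\left(W,N \right)} = 36$ ($s{\left(W,N \right)} = 1 - -35 = 1 + 35 = 36$)
$\left(-93884 + s{\left(195,573 \right)}\right) - 309335 = \left(-93884 + 36\right) - 309335 = -93848 - 309335 = -403183$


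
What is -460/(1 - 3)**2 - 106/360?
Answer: -20753/180 ≈ -115.29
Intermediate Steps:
-460/(1 - 3)**2 - 106/360 = -460/((-2)**2) - 106*1/360 = -460/4 - 53/180 = -460*1/4 - 53/180 = -115 - 53/180 = -20753/180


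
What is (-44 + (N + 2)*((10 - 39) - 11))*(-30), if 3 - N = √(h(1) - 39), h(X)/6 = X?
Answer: 7320 - 1200*I*√33 ≈ 7320.0 - 6893.5*I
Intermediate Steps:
h(X) = 6*X
N = 3 - I*√33 (N = 3 - √(6*1 - 39) = 3 - √(6 - 39) = 3 - √(-33) = 3 - I*√33 ≈ 3.0 - 5.7446*I)
(-44 + (N + 2)*((10 - 39) - 11))*(-30) = (-44 + ((3 - I*√33) + 2)*((10 - 39) - 11))*(-30) = (-44 + (5 - I*√33)*(-29 - 11))*(-30) = (-44 + (5 - I*√33)*(-40))*(-30) = (-44 + (-200 + 40*I*√33))*(-30) = (-244 + 40*I*√33)*(-30) = 7320 - 1200*I*√33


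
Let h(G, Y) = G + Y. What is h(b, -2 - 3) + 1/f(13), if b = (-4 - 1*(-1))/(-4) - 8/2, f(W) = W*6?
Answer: -1285/156 ≈ -8.2372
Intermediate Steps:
f(W) = 6*W
b = -13/4 (b = (-4 + 1)*(-¼) - 8*½ = -3*(-¼) - 4 = ¾ - 4 = -13/4 ≈ -3.2500)
h(b, -2 - 3) + 1/f(13) = (-13/4 + (-2 - 3)) + 1/(6*13) = (-13/4 - 5) + 1/78 = -33/4 + 1/78 = -1285/156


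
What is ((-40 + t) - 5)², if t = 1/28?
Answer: 1585081/784 ≈ 2021.8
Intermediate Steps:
t = 1/28 ≈ 0.035714
((-40 + t) - 5)² = ((-40 + 1/28) - 5)² = (-1119/28 - 5)² = (-1259/28)² = 1585081/784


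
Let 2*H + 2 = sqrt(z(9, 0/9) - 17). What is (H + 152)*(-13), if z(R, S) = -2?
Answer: -1963 - 13*I*sqrt(19)/2 ≈ -1963.0 - 28.333*I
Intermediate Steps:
H = -1 + I*sqrt(19)/2 (H = -1 + sqrt(-2 - 17)/2 = -1 + sqrt(-19)/2 = -1 + (I*sqrt(19))/2 = -1 + I*sqrt(19)/2 ≈ -1.0 + 2.1795*I)
(H + 152)*(-13) = ((-1 + I*sqrt(19)/2) + 152)*(-13) = (151 + I*sqrt(19)/2)*(-13) = -1963 - 13*I*sqrt(19)/2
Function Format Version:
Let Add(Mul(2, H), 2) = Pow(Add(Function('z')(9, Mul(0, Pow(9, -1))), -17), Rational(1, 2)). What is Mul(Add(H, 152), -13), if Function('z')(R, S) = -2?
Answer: Add(-1963, Mul(Rational(-13, 2), I, Pow(19, Rational(1, 2)))) ≈ Add(-1963.0, Mul(-28.333, I))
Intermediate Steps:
H = Add(-1, Mul(Rational(1, 2), I, Pow(19, Rational(1, 2)))) (H = Add(-1, Mul(Rational(1, 2), Pow(Add(-2, -17), Rational(1, 2)))) = Add(-1, Mul(Rational(1, 2), Pow(-19, Rational(1, 2)))) = Add(-1, Mul(Rational(1, 2), Mul(I, Pow(19, Rational(1, 2))))) = Add(-1, Mul(Rational(1, 2), I, Pow(19, Rational(1, 2)))) ≈ Add(-1.0000, Mul(2.1795, I)))
Mul(Add(H, 152), -13) = Mul(Add(Add(-1, Mul(Rational(1, 2), I, Pow(19, Rational(1, 2)))), 152), -13) = Mul(Add(151, Mul(Rational(1, 2), I, Pow(19, Rational(1, 2)))), -13) = Add(-1963, Mul(Rational(-13, 2), I, Pow(19, Rational(1, 2))))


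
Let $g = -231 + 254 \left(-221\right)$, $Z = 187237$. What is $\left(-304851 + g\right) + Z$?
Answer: $-173979$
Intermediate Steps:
$g = -56365$ ($g = -231 - 56134 = -56365$)
$\left(-304851 + g\right) + Z = \left(-304851 - 56365\right) + 187237 = -361216 + 187237 = -173979$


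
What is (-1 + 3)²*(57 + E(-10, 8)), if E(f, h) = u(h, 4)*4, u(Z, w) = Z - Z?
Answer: 228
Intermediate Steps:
u(Z, w) = 0
E(f, h) = 0 (E(f, h) = 0*4 = 0)
(-1 + 3)²*(57 + E(-10, 8)) = (-1 + 3)²*(57 + 0) = 2²*57 = 4*57 = 228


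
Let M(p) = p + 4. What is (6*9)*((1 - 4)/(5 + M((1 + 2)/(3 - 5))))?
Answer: -108/5 ≈ -21.600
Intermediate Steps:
M(p) = 4 + p
(6*9)*((1 - 4)/(5 + M((1 + 2)/(3 - 5)))) = (6*9)*((1 - 4)/(5 + (4 + (1 + 2)/(3 - 5)))) = 54*(-3/(5 + (4 + 3/(-2)))) = 54*(-3/(5 + (4 + 3*(-½)))) = 54*(-3/(5 + (4 - 3/2))) = 54*(-3/(5 + 5/2)) = 54*(-3/15/2) = 54*(-3*2/15) = 54*(-⅖) = -108/5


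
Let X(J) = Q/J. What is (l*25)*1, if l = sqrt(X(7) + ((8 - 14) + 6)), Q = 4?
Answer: 50*sqrt(7)/7 ≈ 18.898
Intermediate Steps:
X(J) = 4/J
l = 2*sqrt(7)/7 (l = sqrt(4/7 + ((8 - 14) + 6)) = sqrt(4*(1/7) + (-6 + 6)) = sqrt(4/7 + 0) = sqrt(4/7) = 2*sqrt(7)/7 ≈ 0.75593)
(l*25)*1 = ((2*sqrt(7)/7)*25)*1 = (50*sqrt(7)/7)*1 = 50*sqrt(7)/7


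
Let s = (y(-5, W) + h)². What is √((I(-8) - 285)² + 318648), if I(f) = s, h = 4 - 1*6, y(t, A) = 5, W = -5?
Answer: 2*√98706 ≈ 628.35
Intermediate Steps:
h = -2 (h = 4 - 6 = -2)
s = 9 (s = (5 - 2)² = 3² = 9)
I(f) = 9
√((I(-8) - 285)² + 318648) = √((9 - 285)² + 318648) = √((-276)² + 318648) = √(76176 + 318648) = √394824 = 2*√98706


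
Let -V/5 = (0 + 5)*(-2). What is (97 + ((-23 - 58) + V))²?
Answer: 4356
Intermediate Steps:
V = 50 (V = -5*(0 + 5)*(-2) = -25*(-2) = -5*(-10) = 50)
(97 + ((-23 - 58) + V))² = (97 + ((-23 - 58) + 50))² = (97 + (-81 + 50))² = (97 - 31)² = 66² = 4356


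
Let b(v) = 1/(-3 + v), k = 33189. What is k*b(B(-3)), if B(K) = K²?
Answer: 11063/2 ≈ 5531.5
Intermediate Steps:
k*b(B(-3)) = 33189/(-3 + (-3)²) = 33189/(-3 + 9) = 33189/6 = 33189*(⅙) = 11063/2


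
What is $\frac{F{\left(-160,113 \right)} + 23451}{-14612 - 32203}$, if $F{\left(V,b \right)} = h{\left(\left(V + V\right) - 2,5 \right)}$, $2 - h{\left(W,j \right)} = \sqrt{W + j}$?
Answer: $- \frac{23453}{46815} + \frac{i \sqrt{317}}{46815} \approx -0.50097 + 0.00038032 i$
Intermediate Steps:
$h{\left(W,j \right)} = 2 - \sqrt{W + j}$
$F{\left(V,b \right)} = 2 - \sqrt{3 + 2 V}$ ($F{\left(V,b \right)} = 2 - \sqrt{\left(\left(V + V\right) - 2\right) + 5} = 2 - \sqrt{\left(2 V - 2\right) + 5} = 2 - \sqrt{\left(-2 + 2 V\right) + 5} = 2 - \sqrt{3 + 2 V}$)
$\frac{F{\left(-160,113 \right)} + 23451}{-14612 - 32203} = \frac{\left(2 - \sqrt{3 + 2 \left(-160\right)}\right) + 23451}{-14612 - 32203} = \frac{\left(2 - \sqrt{3 - 320}\right) + 23451}{-46815} = \left(\left(2 - \sqrt{-317}\right) + 23451\right) \left(- \frac{1}{46815}\right) = \left(\left(2 - i \sqrt{317}\right) + 23451\right) \left(- \frac{1}{46815}\right) = \left(23453 - i \sqrt{317}\right) \left(- \frac{1}{46815}\right) = - \frac{23453}{46815} + \frac{i \sqrt{317}}{46815}$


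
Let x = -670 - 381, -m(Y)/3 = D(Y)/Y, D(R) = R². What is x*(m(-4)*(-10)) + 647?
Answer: 126767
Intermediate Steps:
m(Y) = -3*Y (m(Y) = -3*Y²/Y = -3*Y)
x = -1051
x*(m(-4)*(-10)) + 647 = -1051*(-3*(-4))*(-10) + 647 = -12612*(-10) + 647 = -1051*(-120) + 647 = 126120 + 647 = 126767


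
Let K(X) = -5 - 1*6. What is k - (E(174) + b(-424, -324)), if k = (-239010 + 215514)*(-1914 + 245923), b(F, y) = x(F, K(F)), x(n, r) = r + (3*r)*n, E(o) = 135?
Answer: -5733249580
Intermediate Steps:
K(X) = -11 (K(X) = -5 - 6 = -11)
x(n, r) = r + 3*n*r
b(F, y) = -11 - 33*F (b(F, y) = -11*(1 + 3*F) = -11 - 33*F)
k = -5733235464 (k = -23496*244009 = -5733235464)
k - (E(174) + b(-424, -324)) = -5733235464 - (135 + (-11 - 33*(-424))) = -5733235464 - (135 + (-11 + 13992)) = -5733235464 - (135 + 13981) = -5733235464 - 1*14116 = -5733235464 - 14116 = -5733249580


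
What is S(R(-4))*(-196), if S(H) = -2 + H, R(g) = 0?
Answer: 392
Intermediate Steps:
S(R(-4))*(-196) = (-2 + 0)*(-196) = -2*(-196) = 392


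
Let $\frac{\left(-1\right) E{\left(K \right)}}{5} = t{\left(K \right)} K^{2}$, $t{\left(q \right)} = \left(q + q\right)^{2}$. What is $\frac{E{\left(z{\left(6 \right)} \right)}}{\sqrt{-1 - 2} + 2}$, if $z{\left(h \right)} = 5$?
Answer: $- \frac{25000}{7} + \frac{12500 i \sqrt{3}}{7} \approx -3571.4 + 3092.9 i$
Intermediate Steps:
$t{\left(q \right)} = 4 q^{2}$ ($t{\left(q \right)} = \left(2 q\right)^{2} = 4 q^{2}$)
$E{\left(K \right)} = - 20 K^{4}$ ($E{\left(K \right)} = - 5 \cdot 4 K^{2} K^{2} = - 5 \cdot 4 K^{4} = - 20 K^{4}$)
$\frac{E{\left(z{\left(6 \right)} \right)}}{\sqrt{-1 - 2} + 2} = \frac{\left(-20\right) 5^{4}}{\sqrt{-1 - 2} + 2} = \frac{\left(-20\right) 625}{\sqrt{-3} + 2} = - \frac{12500}{i \sqrt{3} + 2} = - \frac{12500}{2 + i \sqrt{3}}$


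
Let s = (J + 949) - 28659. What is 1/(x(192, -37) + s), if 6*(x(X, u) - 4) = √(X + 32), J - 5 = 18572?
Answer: -82161/750047713 - 6*√14/750047713 ≈ -0.00010957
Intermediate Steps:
J = 18577 (J = 5 + 18572 = 18577)
x(X, u) = 4 + √(32 + X)/6 (x(X, u) = 4 + √(X + 32)/6 = 4 + √(32 + X)/6)
s = -9133 (s = (18577 + 949) - 28659 = 19526 - 28659 = -9133)
1/(x(192, -37) + s) = 1/((4 + √(32 + 192)/6) - 9133) = 1/((4 + √224/6) - 9133) = 1/((4 + (4*√14)/6) - 9133) = 1/((4 + 2*√14/3) - 9133) = 1/(-9129 + 2*√14/3)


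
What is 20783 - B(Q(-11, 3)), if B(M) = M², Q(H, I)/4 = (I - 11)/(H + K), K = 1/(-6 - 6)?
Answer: 367483031/17689 ≈ 20775.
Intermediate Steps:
K = -1/12 (K = 1/(-12) = -1/12 ≈ -0.083333)
Q(H, I) = 4*(-11 + I)/(-1/12 + H) (Q(H, I) = 4*((I - 11)/(H - 1/12)) = 4*((-11 + I)/(-1/12 + H)) = 4*(-11 + I)/(-1/12 + H))
20783 - B(Q(-11, 3)) = 20783 - (48*(-11 + 3)/(-1 + 12*(-11)))² = 20783 - (48*(-8)/(-1 - 132))² = 20783 - (48*(-8)/(-133))² = 20783 - (48*(-1/133)*(-8))² = 20783 - (384/133)² = 20783 - 1*147456/17689 = 20783 - 147456/17689 = 367483031/17689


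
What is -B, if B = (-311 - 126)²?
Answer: -190969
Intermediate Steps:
B = 190969 (B = (-437)² = 190969)
-B = -1*190969 = -190969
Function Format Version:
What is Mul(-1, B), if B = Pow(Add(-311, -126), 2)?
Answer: -190969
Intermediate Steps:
B = 190969 (B = Pow(-437, 2) = 190969)
Mul(-1, B) = Mul(-1, 190969) = -190969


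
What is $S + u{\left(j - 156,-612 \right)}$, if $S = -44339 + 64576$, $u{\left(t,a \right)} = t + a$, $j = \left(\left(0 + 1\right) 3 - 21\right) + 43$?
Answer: $19494$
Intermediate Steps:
$j = 25$ ($j = \left(1 \cdot 3 - 21\right) + 43 = \left(3 - 21\right) + 43 = -18 + 43 = 25$)
$u{\left(t,a \right)} = a + t$
$S = 20237$
$S + u{\left(j - 156,-612 \right)} = 20237 + \left(-612 + \left(25 - 156\right)\right) = 20237 - 743 = 19494$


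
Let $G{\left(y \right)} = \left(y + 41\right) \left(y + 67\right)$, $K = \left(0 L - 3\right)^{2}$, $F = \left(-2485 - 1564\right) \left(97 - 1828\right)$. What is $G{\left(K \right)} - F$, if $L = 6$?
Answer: $-7005019$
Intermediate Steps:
$F = 7008819$ ($F = \left(-4049\right) \left(-1731\right) = 7008819$)
$K = 9$ ($K = \left(0 \cdot 6 - 3\right)^{2} = \left(0 - 3\right)^{2} = \left(-3\right)^{2} = 9$)
$G{\left(y \right)} = \left(41 + y\right) \left(67 + y\right)$
$G{\left(K \right)} - F = \left(2747 + 9^{2} + 108 \cdot 9\right) - 7008819 = \left(2747 + 81 + 972\right) - 7008819 = 3800 - 7008819 = -7005019$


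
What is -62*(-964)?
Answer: 59768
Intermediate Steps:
-62*(-964) = -1*(-59768) = 59768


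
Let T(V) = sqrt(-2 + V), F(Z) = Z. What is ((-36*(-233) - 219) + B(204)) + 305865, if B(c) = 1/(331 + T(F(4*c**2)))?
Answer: 17868848303/56901 + sqrt(166462)/56901 ≈ 3.1403e+5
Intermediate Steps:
B(c) = 1/(331 + sqrt(-2 + 4*c**2))
((-36*(-233) - 219) + B(204)) + 305865 = ((-36*(-233) - 219) + 1/(331 + sqrt(2)*sqrt(-1 + 2*204**2))) + 305865 = ((8388 - 219) + 1/(331 + sqrt(2)*sqrt(-1 + 2*41616))) + 305865 = (8169 + 1/(331 + sqrt(2)*sqrt(-1 + 83232))) + 305865 = (8169 + 1/(331 + sqrt(2)*sqrt(83231))) + 305865 = (8169 + 1/(331 + sqrt(166462))) + 305865 = 314034 + 1/(331 + sqrt(166462))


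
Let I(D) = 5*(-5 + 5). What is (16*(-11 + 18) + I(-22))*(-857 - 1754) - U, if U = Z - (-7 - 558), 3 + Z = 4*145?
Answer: -293574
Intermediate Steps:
Z = 577 (Z = -3 + 4*145 = -3 + 580 = 577)
I(D) = 0 (I(D) = 5*0 = 0)
U = 1142 (U = 577 - (-7 - 558) = 577 - 1*(-565) = 577 + 565 = 1142)
(16*(-11 + 18) + I(-22))*(-857 - 1754) - U = (16*(-11 + 18) + 0)*(-857 - 1754) - 1*1142 = (16*7 + 0)*(-2611) - 1142 = (112 + 0)*(-2611) - 1142 = 112*(-2611) - 1142 = -292432 - 1142 = -293574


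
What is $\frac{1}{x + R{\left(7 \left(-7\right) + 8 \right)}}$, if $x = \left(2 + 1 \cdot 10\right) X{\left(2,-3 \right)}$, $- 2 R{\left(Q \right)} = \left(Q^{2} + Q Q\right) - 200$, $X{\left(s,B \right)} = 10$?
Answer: $- \frac{1}{1461} \approx -0.00068446$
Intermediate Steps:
$R{\left(Q \right)} = 100 - Q^{2}$ ($R{\left(Q \right)} = - \frac{\left(Q^{2} + Q Q\right) - 200}{2} = - \frac{\left(Q^{2} + Q^{2}\right) - 200}{2} = - \frac{2 Q^{2} - 200}{2} = - \frac{-200 + 2 Q^{2}}{2} = 100 - Q^{2}$)
$x = 120$ ($x = \left(2 + 1 \cdot 10\right) 10 = \left(2 + 10\right) 10 = 12 \cdot 10 = 120$)
$\frac{1}{x + R{\left(7 \left(-7\right) + 8 \right)}} = \frac{1}{120 + \left(100 - \left(7 \left(-7\right) + 8\right)^{2}\right)} = \frac{1}{120 + \left(100 - \left(-49 + 8\right)^{2}\right)} = \frac{1}{120 + \left(100 - \left(-41\right)^{2}\right)} = \frac{1}{120 + \left(100 - 1681\right)} = \frac{1}{120 - 1581} = \frac{1}{-1461} = - \frac{1}{1461}$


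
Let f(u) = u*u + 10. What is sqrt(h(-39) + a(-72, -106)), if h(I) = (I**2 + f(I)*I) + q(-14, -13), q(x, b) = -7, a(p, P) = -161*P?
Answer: I*sqrt(41129) ≈ 202.8*I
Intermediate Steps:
f(u) = 10 + u**2 (f(u) = u**2 + 10 = 10 + u**2)
h(I) = -7 + I**2 + I*(10 + I**2) (h(I) = (I**2 + (10 + I**2)*I) - 7 = (I**2 + I*(10 + I**2)) - 7 = -7 + I**2 + I*(10 + I**2))
sqrt(h(-39) + a(-72, -106)) = sqrt((-7 + (-39)**2 - 39*(10 + (-39)**2)) - 161*(-106)) = sqrt((-7 + 1521 - 39*(10 + 1521)) + 17066) = sqrt((-7 + 1521 - 39*1531) + 17066) = sqrt((-7 + 1521 - 59709) + 17066) = sqrt(-58195 + 17066) = sqrt(-41129) = I*sqrt(41129)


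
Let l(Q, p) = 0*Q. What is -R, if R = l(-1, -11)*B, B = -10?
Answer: 0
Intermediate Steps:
l(Q, p) = 0
R = 0 (R = 0*(-10) = 0)
-R = -1*0 = 0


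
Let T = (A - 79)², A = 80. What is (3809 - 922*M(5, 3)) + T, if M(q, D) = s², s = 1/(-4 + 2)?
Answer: 7159/2 ≈ 3579.5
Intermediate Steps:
s = -½ (s = 1/(-2) = -½ ≈ -0.50000)
M(q, D) = ¼ (M(q, D) = (-½)² = ¼)
T = 1 (T = (80 - 79)² = 1² = 1)
(3809 - 922*M(5, 3)) + T = (3809 - 922*¼) + 1 = (3809 - 461/2) + 1 = 7157/2 + 1 = 7159/2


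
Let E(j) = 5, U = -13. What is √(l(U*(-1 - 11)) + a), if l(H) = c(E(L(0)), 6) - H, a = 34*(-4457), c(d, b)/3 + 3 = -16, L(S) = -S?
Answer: I*√151751 ≈ 389.55*I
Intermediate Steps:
c(d, b) = -57 (c(d, b) = -9 + 3*(-16) = -9 - 48 = -57)
a = -151538
l(H) = -57 - H
√(l(U*(-1 - 11)) + a) = √((-57 - (-13)*(-1 - 11)) - 151538) = √((-57 - (-13)*(-12)) - 151538) = √((-57 - 1*156) - 151538) = √((-57 - 156) - 151538) = √(-213 - 151538) = √(-151751) = I*√151751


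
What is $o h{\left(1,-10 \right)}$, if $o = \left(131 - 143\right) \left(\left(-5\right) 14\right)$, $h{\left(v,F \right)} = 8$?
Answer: $6720$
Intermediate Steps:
$o = 840$ ($o = \left(-12\right) \left(-70\right) = 840$)
$o h{\left(1,-10 \right)} = 840 \cdot 8 = 6720$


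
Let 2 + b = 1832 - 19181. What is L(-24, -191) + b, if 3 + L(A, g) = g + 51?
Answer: -17494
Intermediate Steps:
b = -17351 (b = -2 + (1832 - 19181) = -2 - 17349 = -17351)
L(A, g) = 48 + g (L(A, g) = -3 + (g + 51) = -3 + (51 + g) = 48 + g)
L(-24, -191) + b = (48 - 191) - 17351 = -143 - 17351 = -17494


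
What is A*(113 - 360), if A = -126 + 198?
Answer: -17784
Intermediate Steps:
A = 72
A*(113 - 360) = 72*(113 - 360) = 72*(-247) = -17784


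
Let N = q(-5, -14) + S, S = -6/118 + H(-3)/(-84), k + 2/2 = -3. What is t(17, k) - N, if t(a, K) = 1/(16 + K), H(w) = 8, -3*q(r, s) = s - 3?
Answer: -26947/4956 ≈ -5.4372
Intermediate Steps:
q(r, s) = 1 - s/3 (q(r, s) = -(s - 3)/3 = -(-3 + s)/3 = 1 - s/3)
k = -4 (k = -1 - 3 = -4)
S = -181/1239 (S = -6/118 + 8/(-84) = -6*1/118 + 8*(-1/84) = -3/59 - 2/21 = -181/1239 ≈ -0.14609)
N = 2280/413 (N = (1 - ⅓*(-14)) - 181/1239 = (1 + 14/3) - 181/1239 = 17/3 - 181/1239 = 2280/413 ≈ 5.5206)
t(17, k) - N = 1/(16 - 4) - 1*2280/413 = 1/12 - 2280/413 = -26947/4956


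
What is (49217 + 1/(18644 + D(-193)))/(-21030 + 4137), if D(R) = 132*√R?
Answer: (-6496644*√193 + 917601749*I)/(67572*(-4661*I + 33*√193)) ≈ -2.9135 + 2.3283e-10*I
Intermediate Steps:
(49217 + 1/(18644 + D(-193)))/(-21030 + 4137) = (49217 + 1/(18644 + 132*√(-193)))/(-21030 + 4137) = (49217 + 1/(18644 + 132*(I*√193)))/(-16893) = (49217 + 1/(18644 + 132*I*√193))*(-1/16893) = -49217/16893 - 1/(16893*(18644 + 132*I*√193))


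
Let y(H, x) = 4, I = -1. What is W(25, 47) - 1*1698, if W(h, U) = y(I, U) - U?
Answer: -1741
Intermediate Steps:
W(h, U) = 4 - U
W(25, 47) - 1*1698 = (4 - 1*47) - 1*1698 = (4 - 47) - 1698 = -43 - 1698 = -1741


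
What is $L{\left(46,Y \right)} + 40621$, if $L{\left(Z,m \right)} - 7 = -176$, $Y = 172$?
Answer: $40452$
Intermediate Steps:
$L{\left(Z,m \right)} = -169$ ($L{\left(Z,m \right)} = 7 - 176 = -169$)
$L{\left(46,Y \right)} + 40621 = -169 + 40621 = 40452$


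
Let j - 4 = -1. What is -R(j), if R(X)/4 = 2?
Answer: -8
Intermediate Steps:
j = 3 (j = 4 - 1 = 3)
R(X) = 8 (R(X) = 4*2 = 8)
-R(j) = -1*8 = -8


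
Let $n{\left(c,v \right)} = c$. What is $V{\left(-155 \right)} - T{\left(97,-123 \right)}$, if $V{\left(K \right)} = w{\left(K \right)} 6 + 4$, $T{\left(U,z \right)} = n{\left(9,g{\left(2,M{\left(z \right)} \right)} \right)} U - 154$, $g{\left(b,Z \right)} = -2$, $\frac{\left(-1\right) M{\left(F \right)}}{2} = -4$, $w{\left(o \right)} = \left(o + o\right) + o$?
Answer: $-3505$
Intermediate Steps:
$w{\left(o \right)} = 3 o$ ($w{\left(o \right)} = 2 o + o = 3 o$)
$M{\left(F \right)} = 8$ ($M{\left(F \right)} = \left(-2\right) \left(-4\right) = 8$)
$T{\left(U,z \right)} = -154 + 9 U$ ($T{\left(U,z \right)} = 9 U - 154 = -154 + 9 U$)
$V{\left(K \right)} = 4 + 18 K$ ($V{\left(K \right)} = 3 K 6 + 4 = 18 K + 4 = 4 + 18 K$)
$V{\left(-155 \right)} - T{\left(97,-123 \right)} = \left(4 + 18 \left(-155\right)\right) - \left(-154 + 9 \cdot 97\right) = \left(4 - 2790\right) - \left(-154 + 873\right) = -2786 - 719 = -3505$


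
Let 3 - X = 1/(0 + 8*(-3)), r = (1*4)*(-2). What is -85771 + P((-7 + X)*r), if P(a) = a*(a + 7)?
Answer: -760919/9 ≈ -84547.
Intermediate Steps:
r = -8 (r = 4*(-2) = -8)
X = 73/24 (X = 3 - 1/(0 + 8*(-3)) = 3 - 1/(0 - 24) = 3 - 1/(-24) = 3 - 1*(-1/24) = 3 + 1/24 = 73/24 ≈ 3.0417)
P(a) = a*(7 + a)
-85771 + P((-7 + X)*r) = -85771 + ((-7 + 73/24)*(-8))*(7 + (-7 + 73/24)*(-8)) = -85771 + (-95/24*(-8))*(7 - 95/24*(-8)) = -85771 + 95*(7 + 95/3)/3 = -85771 + (95/3)*(116/3) = -85771 + 11020/9 = -760919/9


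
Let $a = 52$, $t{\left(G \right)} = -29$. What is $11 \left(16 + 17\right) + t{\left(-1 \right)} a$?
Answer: $-1145$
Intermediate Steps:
$11 \left(16 + 17\right) + t{\left(-1 \right)} a = 11 \left(16 + 17\right) - 1508 = 11 \cdot 33 - 1508 = 363 - 1508 = -1145$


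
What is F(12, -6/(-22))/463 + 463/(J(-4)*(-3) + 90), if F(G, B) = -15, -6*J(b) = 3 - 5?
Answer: 213034/41207 ≈ 5.1698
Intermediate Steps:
J(b) = ⅓ (J(b) = -(3 - 5)/6 = -⅙*(-2) = ⅓)
F(12, -6/(-22))/463 + 463/(J(-4)*(-3) + 90) = -15/463 + 463/((⅓)*(-3) + 90) = -15*1/463 + 463/(-1 + 90) = -15/463 + 463/89 = 213034/41207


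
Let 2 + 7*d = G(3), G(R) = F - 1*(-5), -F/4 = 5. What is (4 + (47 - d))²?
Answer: 139876/49 ≈ 2854.6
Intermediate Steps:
F = -20 (F = -4*5 = -20)
G(R) = -15 (G(R) = -20 - 1*(-5) = -20 + 5 = -15)
d = -17/7 (d = -2/7 + (⅐)*(-15) = -2/7 - 15/7 = -17/7 ≈ -2.4286)
(4 + (47 - d))² = (4 + (47 - 1*(-17/7)))² = (4 + (47 + 17/7))² = (4 + 346/7)² = (374/7)² = 139876/49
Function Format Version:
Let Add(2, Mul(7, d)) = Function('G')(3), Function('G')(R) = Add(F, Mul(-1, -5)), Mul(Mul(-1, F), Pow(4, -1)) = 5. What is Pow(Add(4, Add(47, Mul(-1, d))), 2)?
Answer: Rational(139876, 49) ≈ 2854.6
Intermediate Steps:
F = -20 (F = Mul(-4, 5) = -20)
Function('G')(R) = -15 (Function('G')(R) = Add(-20, Mul(-1, -5)) = Add(-20, 5) = -15)
d = Rational(-17, 7) (d = Add(Rational(-2, 7), Mul(Rational(1, 7), -15)) = Add(Rational(-2, 7), Rational(-15, 7)) = Rational(-17, 7) ≈ -2.4286)
Pow(Add(4, Add(47, Mul(-1, d))), 2) = Pow(Add(4, Add(47, Mul(-1, Rational(-17, 7)))), 2) = Pow(Add(4, Add(47, Rational(17, 7))), 2) = Pow(Add(4, Rational(346, 7)), 2) = Pow(Rational(374, 7), 2) = Rational(139876, 49)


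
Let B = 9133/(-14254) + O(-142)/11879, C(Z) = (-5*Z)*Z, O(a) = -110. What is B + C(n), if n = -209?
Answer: -36981157969577/169323266 ≈ -2.1841e+5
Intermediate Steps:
C(Z) = -5*Z²
B = -110058847/169323266 (B = 9133/(-14254) - 110/11879 = 9133*(-1/14254) - 110*1/11879 = -9133/14254 - 110/11879 = -110058847/169323266 ≈ -0.64999)
B + C(n) = -110058847/169323266 - 5*(-209)² = -110058847/169323266 - 5*43681 = -110058847/169323266 - 218405 = -36981157969577/169323266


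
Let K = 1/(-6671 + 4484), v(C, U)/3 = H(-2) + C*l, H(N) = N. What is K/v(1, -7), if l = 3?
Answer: -1/6561 ≈ -0.00015242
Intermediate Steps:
v(C, U) = -6 + 9*C (v(C, U) = 3*(-2 + C*3) = 3*(-2 + 3*C) = -6 + 9*C)
K = -1/2187 (K = 1/(-2187) = -1/2187 ≈ -0.00045725)
K/v(1, -7) = -1/(2187*(-6 + 9*1)) = -1/(2187*(-6 + 9)) = -1/2187/3 = -1/2187*⅓ = -1/6561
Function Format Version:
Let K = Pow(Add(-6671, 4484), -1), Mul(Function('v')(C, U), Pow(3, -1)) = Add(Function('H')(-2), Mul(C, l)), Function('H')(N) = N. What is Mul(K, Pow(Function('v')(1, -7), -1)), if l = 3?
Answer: Rational(-1, 6561) ≈ -0.00015242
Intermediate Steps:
Function('v')(C, U) = Add(-6, Mul(9, C)) (Function('v')(C, U) = Mul(3, Add(-2, Mul(C, 3))) = Mul(3, Add(-2, Mul(3, C))) = Add(-6, Mul(9, C)))
K = Rational(-1, 2187) (K = Pow(-2187, -1) = Rational(-1, 2187) ≈ -0.00045725)
Mul(K, Pow(Function('v')(1, -7), -1)) = Mul(Rational(-1, 2187), Pow(Add(-6, Mul(9, 1)), -1)) = Mul(Rational(-1, 2187), Pow(Add(-6, 9), -1)) = Mul(Rational(-1, 2187), Pow(3, -1)) = Mul(Rational(-1, 2187), Rational(1, 3)) = Rational(-1, 6561)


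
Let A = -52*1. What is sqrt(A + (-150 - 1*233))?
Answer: I*sqrt(435) ≈ 20.857*I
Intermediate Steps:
A = -52
sqrt(A + (-150 - 1*233)) = sqrt(-52 + (-150 - 1*233)) = sqrt(-52 + (-150 - 233)) = sqrt(-52 - 383) = sqrt(-435) = I*sqrt(435)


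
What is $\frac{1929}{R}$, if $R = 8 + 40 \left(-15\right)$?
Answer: $- \frac{1929}{592} \approx -3.2584$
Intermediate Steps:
$R = -592$ ($R = 8 - 600 = -592$)
$\frac{1929}{R} = \frac{1929}{-592} = 1929 \left(- \frac{1}{592}\right) = - \frac{1929}{592}$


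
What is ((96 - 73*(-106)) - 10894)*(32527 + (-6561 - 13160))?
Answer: -39186360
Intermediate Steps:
((96 - 73*(-106)) - 10894)*(32527 + (-6561 - 13160)) = ((96 + 7738) - 10894)*(32527 - 19721) = (7834 - 10894)*12806 = -3060*12806 = -39186360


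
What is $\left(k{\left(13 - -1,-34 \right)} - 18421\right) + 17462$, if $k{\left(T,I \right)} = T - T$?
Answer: $-959$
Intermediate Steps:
$k{\left(T,I \right)} = 0$
$\left(k{\left(13 - -1,-34 \right)} - 18421\right) + 17462 = \left(0 - 18421\right) + 17462 = -18421 + 17462 = -959$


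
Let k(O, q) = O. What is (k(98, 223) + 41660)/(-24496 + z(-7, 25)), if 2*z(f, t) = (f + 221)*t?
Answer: -41758/21821 ≈ -1.9137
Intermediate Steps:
z(f, t) = t*(221 + f)/2 (z(f, t) = ((f + 221)*t)/2 = ((221 + f)*t)/2 = (t*(221 + f))/2 = t*(221 + f)/2)
(k(98, 223) + 41660)/(-24496 + z(-7, 25)) = (98 + 41660)/(-24496 + (1/2)*25*(221 - 7)) = 41758/(-24496 + (1/2)*25*214) = 41758/(-24496 + 2675) = 41758/(-21821) = 41758*(-1/21821) = -41758/21821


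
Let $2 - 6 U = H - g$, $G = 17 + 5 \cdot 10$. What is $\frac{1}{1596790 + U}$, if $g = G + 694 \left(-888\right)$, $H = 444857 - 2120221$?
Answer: $\frac{6}{10639901} \approx 5.6391 \cdot 10^{-7}$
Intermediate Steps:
$G = 67$ ($G = 17 + 50 = 67$)
$H = -1675364$
$g = -616205$ ($g = 67 + 694 \left(-888\right) = 67 - 616272 = -616205$)
$U = \frac{1059161}{6}$ ($U = \frac{1}{3} - \frac{-1675364 - -616205}{6} = \frac{1}{3} - \frac{-1675364 + 616205}{6} = \frac{1}{3} - - \frac{353053}{2} = \frac{1}{3} + \frac{353053}{2} = \frac{1059161}{6} \approx 1.7653 \cdot 10^{5}$)
$\frac{1}{1596790 + U} = \frac{1}{1596790 + \frac{1059161}{6}} = \frac{1}{\frac{10639901}{6}} = \frac{6}{10639901}$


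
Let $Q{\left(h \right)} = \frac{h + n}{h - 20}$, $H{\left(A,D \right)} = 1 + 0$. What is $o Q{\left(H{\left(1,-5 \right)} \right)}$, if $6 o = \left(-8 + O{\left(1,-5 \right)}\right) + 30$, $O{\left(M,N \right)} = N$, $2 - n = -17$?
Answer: $- \frac{170}{57} \approx -2.9825$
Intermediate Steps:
$n = 19$ ($n = 2 - -17 = 2 + 17 = 19$)
$H{\left(A,D \right)} = 1$
$Q{\left(h \right)} = \frac{19 + h}{-20 + h}$ ($Q{\left(h \right)} = \frac{h + 19}{h - 20} = \frac{19 + h}{-20 + h}$)
$o = \frac{17}{6}$ ($o = \frac{\left(-8 - 5\right) + 30}{6} = \frac{-13 + 30}{6} = \frac{1}{6} \cdot 17 = \frac{17}{6} \approx 2.8333$)
$o Q{\left(H{\left(1,-5 \right)} \right)} = \frac{17 \frac{19 + 1}{-20 + 1}}{6} = \frac{17 \frac{1}{-19} \cdot 20}{6} = \frac{17 \left(\left(- \frac{1}{19}\right) 20\right)}{6} = \frac{17}{6} \left(- \frac{20}{19}\right) = - \frac{170}{57}$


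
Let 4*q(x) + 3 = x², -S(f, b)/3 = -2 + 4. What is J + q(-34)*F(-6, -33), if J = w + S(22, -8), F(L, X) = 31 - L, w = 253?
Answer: 43649/4 ≈ 10912.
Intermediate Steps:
S(f, b) = -6 (S(f, b) = -3*(-2 + 4) = -3*2 = -6)
q(x) = -¾ + x²/4
J = 247 (J = 253 - 6 = 247)
J + q(-34)*F(-6, -33) = 247 + (-¾ + (¼)*(-34)²)*(31 - 1*(-6)) = 247 + (-¾ + (¼)*1156)*(31 + 6) = 247 + (-¾ + 289)*37 = 247 + (1153/4)*37 = 247 + 42661/4 = 43649/4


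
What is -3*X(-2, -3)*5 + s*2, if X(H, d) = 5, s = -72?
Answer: -219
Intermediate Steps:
-3*X(-2, -3)*5 + s*2 = -3*5*5 - 72*2 = -15*5 - 144 = -75 - 144 = -219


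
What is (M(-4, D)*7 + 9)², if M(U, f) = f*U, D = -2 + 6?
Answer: 10609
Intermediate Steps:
D = 4
M(U, f) = U*f
(M(-4, D)*7 + 9)² = (-4*4*7 + 9)² = (-16*7 + 9)² = (-112 + 9)² = (-103)² = 10609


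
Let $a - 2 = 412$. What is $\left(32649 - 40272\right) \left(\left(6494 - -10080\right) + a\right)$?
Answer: $-129499524$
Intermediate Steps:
$a = 414$ ($a = 2 + 412 = 414$)
$\left(32649 - 40272\right) \left(\left(6494 - -10080\right) + a\right) = \left(32649 - 40272\right) \left(\left(6494 - -10080\right) + 414\right) = - 7623 \left(\left(6494 + 10080\right) + 414\right) = - 7623 \left(16574 + 414\right) = \left(-7623\right) 16988 = -129499524$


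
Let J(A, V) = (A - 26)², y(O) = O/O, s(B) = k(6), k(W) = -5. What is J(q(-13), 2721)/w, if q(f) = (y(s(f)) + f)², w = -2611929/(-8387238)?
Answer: 38927967304/870643 ≈ 44712.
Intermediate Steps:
s(B) = -5
w = 870643/2795746 (w = -2611929*(-1/8387238) = 870643/2795746 ≈ 0.31142)
y(O) = 1
q(f) = (1 + f)²
J(A, V) = (-26 + A)²
J(q(-13), 2721)/w = (-26 + (1 - 13)²)²/(870643/2795746) = (-26 + (-12)²)²*(2795746/870643) = (-26 + 144)²*(2795746/870643) = 118²*(2795746/870643) = 13924*(2795746/870643) = 38927967304/870643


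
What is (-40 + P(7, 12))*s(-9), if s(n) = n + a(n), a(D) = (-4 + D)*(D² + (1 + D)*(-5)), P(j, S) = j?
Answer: 52206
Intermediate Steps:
a(D) = (-4 + D)*(-5 + D² - 5*D) (a(D) = (-4 + D)*(D² + (-5 - 5*D)) = (-4 + D)*(-5 + D² - 5*D))
s(n) = 20 + n³ - 9*n² + 16*n (s(n) = n + (20 + n³ - 9*n² + 15*n) = 20 + n³ - 9*n² + 16*n)
(-40 + P(7, 12))*s(-9) = (-40 + 7)*(20 + (-9)³ - 9*(-9)² + 16*(-9)) = -33*(20 - 729 - 9*81 - 144) = -33*(20 - 729 - 729 - 144) = -33*(-1582) = 52206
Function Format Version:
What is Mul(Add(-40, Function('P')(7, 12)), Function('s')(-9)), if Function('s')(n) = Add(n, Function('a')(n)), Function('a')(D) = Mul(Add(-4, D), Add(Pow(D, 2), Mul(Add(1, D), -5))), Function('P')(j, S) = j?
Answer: 52206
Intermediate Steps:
Function('a')(D) = Mul(Add(-4, D), Add(-5, Pow(D, 2), Mul(-5, D))) (Function('a')(D) = Mul(Add(-4, D), Add(Pow(D, 2), Add(-5, Mul(-5, D)))) = Mul(Add(-4, D), Add(-5, Pow(D, 2), Mul(-5, D))))
Function('s')(n) = Add(20, Pow(n, 3), Mul(-9, Pow(n, 2)), Mul(16, n)) (Function('s')(n) = Add(n, Add(20, Pow(n, 3), Mul(-9, Pow(n, 2)), Mul(15, n))) = Add(20, Pow(n, 3), Mul(-9, Pow(n, 2)), Mul(16, n)))
Mul(Add(-40, Function('P')(7, 12)), Function('s')(-9)) = Mul(Add(-40, 7), Add(20, Pow(-9, 3), Mul(-9, Pow(-9, 2)), Mul(16, -9))) = Mul(-33, Add(20, -729, Mul(-9, 81), -144)) = Mul(-33, Add(20, -729, -729, -144)) = Mul(-33, -1582) = 52206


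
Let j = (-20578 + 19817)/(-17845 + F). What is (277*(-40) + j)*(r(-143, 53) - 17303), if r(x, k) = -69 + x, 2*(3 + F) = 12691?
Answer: 892893254634/4601 ≈ 1.9407e+8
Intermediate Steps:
F = 12685/2 (F = -3 + (½)*12691 = -3 + 12691/2 = 12685/2 ≈ 6342.5)
j = 1522/23005 (j = (-20578 + 19817)/(-17845 + 12685/2) = -761/(-23005/2) = -761*(-2/23005) = 1522/23005 ≈ 0.066159)
(277*(-40) + j)*(r(-143, 53) - 17303) = (277*(-40) + 1522/23005)*((-69 - 143) - 17303) = (-11080 + 1522/23005)*(-212 - 17303) = -254893878/23005*(-17515) = 892893254634/4601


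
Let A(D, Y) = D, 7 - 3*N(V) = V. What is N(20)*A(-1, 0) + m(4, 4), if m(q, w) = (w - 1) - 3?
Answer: 13/3 ≈ 4.3333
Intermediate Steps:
N(V) = 7/3 - V/3
m(q, w) = -4 + w (m(q, w) = (-1 + w) - 3 = -4 + w)
N(20)*A(-1, 0) + m(4, 4) = (7/3 - 1/3*20)*(-1) + (-4 + 4) = (7/3 - 20/3)*(-1) + 0 = -13/3*(-1) + 0 = 13/3 + 0 = 13/3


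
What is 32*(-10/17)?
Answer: -320/17 ≈ -18.824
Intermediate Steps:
32*(-10/17) = -320/17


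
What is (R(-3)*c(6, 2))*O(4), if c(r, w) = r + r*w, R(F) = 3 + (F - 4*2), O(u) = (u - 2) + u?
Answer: -864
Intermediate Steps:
O(u) = -2 + 2*u (O(u) = (-2 + u) + u = -2 + 2*u)
R(F) = -5 + F (R(F) = 3 + (F - 8) = 3 + (-8 + F) = -5 + F)
(R(-3)*c(6, 2))*O(4) = ((-5 - 3)*(6*(1 + 2)))*(-2 + 2*4) = (-48*3)*(-2 + 8) = -8*18*6 = -144*6 = -864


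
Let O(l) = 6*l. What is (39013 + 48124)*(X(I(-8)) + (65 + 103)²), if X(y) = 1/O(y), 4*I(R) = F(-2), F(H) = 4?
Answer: 14756215265/6 ≈ 2.4594e+9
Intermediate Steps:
I(R) = 1 (I(R) = (¼)*4 = 1)
X(y) = 1/(6*y)
(39013 + 48124)*(X(I(-8)) + (65 + 103)²) = (39013 + 48124)*((⅙)/1 + (65 + 103)²) = 87137*((⅙)*1 + 168²) = 87137*(⅙ + 28224) = 87137*(169345/6) = 14756215265/6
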